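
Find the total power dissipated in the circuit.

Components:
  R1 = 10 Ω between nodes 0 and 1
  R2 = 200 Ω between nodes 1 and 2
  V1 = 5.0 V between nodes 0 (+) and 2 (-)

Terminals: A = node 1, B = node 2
Nodal analysis, taking node 2 as the 0 V reference.
Source V1 fixes V_0 = 5 V.
KCL at each unknown node (sum of currents leaving = 0; resistances in Ω):
  Node 1: (V_1 - 5)/10 + (V_1 - 0)/200 = 0
Collecting terms: 0.105 × V_1 = 0.5  =>  V_1 = 4.762 V
Power in each resistor, P = (ΔV)²/R:
  P_R1 = (5 - 4.762)²/10 = 0.005669 W
  P_R2 = (4.762 - 0)²/200 = 0.1134 W
P_total = P_R1 + P_R2 = 0.119 W

Final answer: 0.119 W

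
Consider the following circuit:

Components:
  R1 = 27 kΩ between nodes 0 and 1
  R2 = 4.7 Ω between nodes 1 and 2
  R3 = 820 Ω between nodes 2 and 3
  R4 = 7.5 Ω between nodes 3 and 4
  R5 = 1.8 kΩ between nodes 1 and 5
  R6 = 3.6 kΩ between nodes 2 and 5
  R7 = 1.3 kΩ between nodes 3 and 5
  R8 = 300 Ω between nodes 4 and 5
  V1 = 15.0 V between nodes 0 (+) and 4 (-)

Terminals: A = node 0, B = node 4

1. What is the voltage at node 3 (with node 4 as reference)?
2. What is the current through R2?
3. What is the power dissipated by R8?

Nodal analysis, taking node 4 as the 0 V reference.
Source V1 fixes V_0 = 15 V.
KCL at each unknown node (sum of currents leaving = 0; resistances in Ω):
  Node 1: (V_1 - 15)/27000 + (V_1 - V_2)/4.7 + (V_1 - V_5)/1800 = 0
  Node 2: (V_2 - V_1)/4.7 + (V_2 - V_3)/820 + (V_2 - V_5)/3600 = 0
  Node 3: (V_3 - V_2)/820 + (V_3 - 0)/7.5 + (V_3 - V_5)/1300 = 0
  Node 5: (V_5 - V_1)/1800 + (V_5 - V_2)/3600 + (V_5 - V_3)/1300 + (V_5 - 0)/300 = 0
Collecting terms (coefficients in siemens):
  0.2134·V_1 - 0.2128·V_2 - 0.0005556·V_5 = 0.0005556
  0.2143·V_2 - 0.2128·V_1 - 0.00122·V_3 - 0.0002778·V_5 = 0
  0.1353·V_3 - 0.00122·V_2 - 0.0007692·V_5 = 0
  0.004936·V_5 - 0.0005556·V_1 - 0.0002778·V_2 - 0.0007692·V_3 = 0
Solving these 4 simultaneous equations (Gaussian elimination) gives:
  V_1 = 0.2884 V, V_2 = 0.2865 V, V_3 = 0.002861 V, V_5 = 0.04903 V
Part 1:
  Read off the nodal solution: V_3 = 0.002861 V
Part 2:
  I_R2 = (V_1 - V_2)/R2 = (0.2884 - 0.2865)/4.7 = 0.0004119 A
  Magnitude: I_R2 = 0.0004119 A
Part 3:
  I_R8 = (V_4 - V_5)/R8 = (0 - 0.04903)/300 = -0.0001634 A
  P_R8 = I_R8² × R8 = (-0.0001634)² × 300 = 0.000008015 W

Final answers:
1. V_3 = 0.002861 V
2. I_R2 = 0.0004119 A
3. P_R8 = 8.015e-06 W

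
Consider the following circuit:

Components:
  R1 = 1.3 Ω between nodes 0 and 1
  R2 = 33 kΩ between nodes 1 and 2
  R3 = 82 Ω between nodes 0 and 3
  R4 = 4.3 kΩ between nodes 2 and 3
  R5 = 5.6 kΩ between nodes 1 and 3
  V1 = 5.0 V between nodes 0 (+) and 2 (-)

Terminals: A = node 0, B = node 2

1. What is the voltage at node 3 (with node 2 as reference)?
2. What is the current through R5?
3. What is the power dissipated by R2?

Nodal analysis, taking node 2 as the 0 V reference.
Source V1 fixes V_0 = 5 V.
KCL at each unknown node (sum of currents leaving = 0; resistances in Ω):
  Node 1: (V_1 - 5)/1.3 + (V_1 - 0)/33000 + (V_1 - V_3)/5600 = 0
  Node 3: (V_3 - 5)/82 + (V_3 - 0)/4300 + (V_3 - V_1)/5600 = 0
Collecting terms (coefficients in siemens):
  0.7694·V_1 - 0.0001786·V_3 = 3.846
  0.01261·V_3 - 0.0001786·V_1 = 0.06098
Determinant D = (0.7694)(0.01261) - (-0.0001786)(-0.0001786) = 0.0097
V_1 = [(3.846)(0.01261) - (-0.0001786)(0.06098)]/D = 5 V
V_3 = [(0.7694)(0.06098) - (3.846)(-0.0001786)]/D = 4.908 V
Part 1:
  Read off the nodal solution: V_3 = 4.908 V
Part 2:
  I_R5 = (V_1 - V_3)/R5 = (5 - 4.908)/5600 = 0.00001643 A
  Magnitude: I_R5 = 0.00001643 A
Part 3:
  I_R2 = (V_1 - V_2)/R2 = (5 - 0)/33000 = 0.0001515 A
  P_R2 = I_R2² × R2 = (0.0001515)² × 33000 = 0.0007575 W

Final answers:
1. V_3 = 4.908 V
2. I_R5 = 1.643e-05 A
3. P_R2 = 0.0007575 W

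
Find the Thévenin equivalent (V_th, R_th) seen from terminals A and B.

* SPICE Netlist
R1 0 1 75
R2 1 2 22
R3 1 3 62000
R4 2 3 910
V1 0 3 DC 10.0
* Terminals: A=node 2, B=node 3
Step 1 — V_th is the open-circuit voltage V_A - V_B (nothing connected across the terminals).
Nodal analysis, taking node 3 as the 0 V reference.
Source V1 fixes V_0 = 10 V.
KCL at each unknown node (sum of currents leaving = 0; resistances in Ω):
  Node 1: (V_1 - 10)/75 + (V_1 - V_2)/22 + (V_1 - 0)/62000 = 0
  Node 2: (V_2 - V_1)/22 + (V_2 - 0)/910 = 0
Collecting terms (coefficients in siemens):
  0.0588·V_1 - 0.04545·V_2 = 0.1333
  0.04655·V_2 - 0.04545·V_1 = 0
Determinant D = (0.0588)(0.04655) - (-0.04545)(-0.04545) = 0.0006714
V_1 = [(0.1333)(0.04655) - (-0.04545)(0)]/D = 9.245 V
V_2 = [(0.0588)(0) - (0.1333)(-0.04545)]/D = 9.027 V
V_th = V_2 - V_3 = 9.027 - 0 = 9.027 V
Step 2 — R_th: zero the source — replace V1 by a short circuit (node 3 merges into node 0) — and find the resistance seen between A (node 2) and B (node 0).
Reduce the network between node 2 (A) and node 0 (B) by series/parallel combination:
  Rp1 = R1 ‖ R3 (parallel, both between nodes 0 and 1) = 1/(1/75 + 1/62000) = 74.91 Ω
  Rs1 = R2 + Rp1 (series, joined only at node 1) = 22 + 74.91 = 96.91 Ω
  Rp2 = R4 ‖ Rs1 (parallel, both between nodes 0 and 2) = 1/(1/910 + 1/96.91) = 87.58 Ω
R_th = 87.58 Ω

Final answer: V_th = 9.027 V, R_th = 87.58 Ω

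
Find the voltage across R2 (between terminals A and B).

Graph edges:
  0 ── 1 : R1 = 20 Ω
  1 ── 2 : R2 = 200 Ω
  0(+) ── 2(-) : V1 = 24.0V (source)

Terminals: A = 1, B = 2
R1 and R2 are in series across V1 (node 0 → node 1 → node 2), and the output A–B is taken across R2, so this is a voltage divider.
Series current: I = V1/(R1 + R2) = 24/(20 + 200) = 24/220 = 0.1091 A
V_R2 = I × R2 = V1 × R2/(R1 + R2) = 24 × 200/220 = 21.82 V

Final answer: 21.82 V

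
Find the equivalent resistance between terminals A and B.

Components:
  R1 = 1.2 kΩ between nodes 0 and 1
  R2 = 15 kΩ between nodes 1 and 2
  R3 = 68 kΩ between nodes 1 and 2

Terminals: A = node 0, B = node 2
Reduce the network between node 0 (A) and node 2 (B) by series/parallel combination:
  Rp1 = R2 ‖ R3 (parallel, both between nodes 1 and 2) = 1/(1/15000 + 1/68000) = 12290 Ω
  Rs1 = R1 + Rp1 (series, joined only at node 1) = 1200 + 12290 = 13490 Ω
R_eq = 13.49 kΩ

Final answer: 13.49 kΩ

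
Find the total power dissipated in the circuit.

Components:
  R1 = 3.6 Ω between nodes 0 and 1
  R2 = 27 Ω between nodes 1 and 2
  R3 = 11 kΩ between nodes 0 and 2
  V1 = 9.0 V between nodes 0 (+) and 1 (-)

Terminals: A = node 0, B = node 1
Nodal analysis, taking node 1 as the 0 V reference.
Source V1 fixes V_0 = 9 V.
KCL at each unknown node (sum of currents leaving = 0; resistances in Ω):
  Node 2: (V_2 - 0)/27 + (V_2 - 9)/11000 = 0
Collecting terms: 0.03713 × V_2 = 0.0008182  =>  V_2 = 0.02204 V
Power in each resistor, P = (ΔV)²/R:
  P_R1 = (9 - 0)²/3.6 = 22.5 W
  P_R2 = (0 - 0.02204)²/27 = 0.00001799 W
  P_R3 = (9 - 0.02204)²/11000 = 0.007328 W
P_total = P_R1 + P_R2 + P_R3 = 22.51 W

Final answer: 22.51 W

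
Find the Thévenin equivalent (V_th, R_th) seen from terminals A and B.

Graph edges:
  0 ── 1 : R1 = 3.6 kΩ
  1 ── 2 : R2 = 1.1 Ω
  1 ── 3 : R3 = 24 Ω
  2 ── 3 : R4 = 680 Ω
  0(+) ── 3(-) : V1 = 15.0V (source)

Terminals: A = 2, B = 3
Step 1 — V_th is the open-circuit voltage V_A - V_B (nothing connected across the terminals).
Nodal analysis, taking node 3 as the 0 V reference.
Source V1 fixes V_0 = 15 V.
KCL at each unknown node (sum of currents leaving = 0; resistances in Ω):
  Node 1: (V_1 - 15)/3600 + (V_1 - V_2)/1.1 + (V_1 - 0)/24 = 0
  Node 2: (V_2 - V_1)/1.1 + (V_2 - 0)/680 = 0
Collecting terms (coefficients in siemens):
  0.951·V_1 - 0.9091·V_2 = 0.004167
  0.9106·V_2 - 0.9091·V_1 = 0
Determinant D = (0.951)(0.9106) - (-0.9091)(-0.9091) = 0.03953
V_1 = [(0.004167)(0.9106) - (-0.9091)(0)]/D = 0.09598 V
V_2 = [(0.951)(0) - (0.004167)(-0.9091)]/D = 0.09582 V
V_th = V_2 - V_3 = 0.09582 - 0 = 0.09582 V
Step 2 — R_th: zero the source — replace V1 by a short circuit (node 3 merges into node 0) — and find the resistance seen between A (node 2) and B (node 0).
Reduce the network between node 2 (A) and node 0 (B) by series/parallel combination:
  Rp1 = R1 ‖ R3 (parallel, both between nodes 0 and 1) = 1/(1/3600 + 1/24) = 23.84 Ω
  Rs1 = R2 + Rp1 (series, joined only at node 1) = 1.1 + 23.84 = 24.94 Ω
  Rp2 = R4 ‖ Rs1 (parallel, both between nodes 0 and 2) = 1/(1/680 + 1/24.94) = 24.06 Ω
R_th = 24.06 Ω

Final answer: V_th = 0.09582 V, R_th = 24.06 Ω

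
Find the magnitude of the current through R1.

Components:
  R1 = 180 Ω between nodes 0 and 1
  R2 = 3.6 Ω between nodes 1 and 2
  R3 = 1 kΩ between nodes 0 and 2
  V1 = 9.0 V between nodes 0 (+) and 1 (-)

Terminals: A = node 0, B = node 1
Nodal analysis, taking node 1 as the 0 V reference.
Source V1 fixes V_0 = 9 V.
KCL at each unknown node (sum of currents leaving = 0; resistances in Ω):
  Node 2: (V_2 - 0)/3.6 + (V_2 - 9)/1000 = 0
Collecting terms: 0.2788 × V_2 = 0.009  =>  V_2 = 0.03228 V
I_R1 = (V_0 - V_1)/R1 = (9 - 0)/180 = 0.05 A
|I_R1| = 0.05 A

Final answer: |I_R1| = 0.05 A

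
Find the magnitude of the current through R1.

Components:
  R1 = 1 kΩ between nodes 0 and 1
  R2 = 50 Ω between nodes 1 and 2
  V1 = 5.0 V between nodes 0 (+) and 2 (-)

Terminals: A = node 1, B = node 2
Nodal analysis, taking node 2 as the 0 V reference.
Source V1 fixes V_0 = 5 V.
KCL at each unknown node (sum of currents leaving = 0; resistances in Ω):
  Node 1: (V_1 - 5)/1000 + (V_1 - 0)/50 = 0
Collecting terms: 0.021 × V_1 = 0.005  =>  V_1 = 0.2381 V
I_R1 = (V_0 - V_1)/R1 = (5 - 0.2381)/1000 = 0.004762 A
|I_R1| = 0.004762 A

Final answer: |I_R1| = 0.004762 A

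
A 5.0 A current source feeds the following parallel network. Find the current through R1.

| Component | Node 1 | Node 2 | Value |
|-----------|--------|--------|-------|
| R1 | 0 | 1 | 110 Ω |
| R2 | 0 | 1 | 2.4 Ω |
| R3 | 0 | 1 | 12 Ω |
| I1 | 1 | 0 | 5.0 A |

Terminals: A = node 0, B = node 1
All resistors sit directly between nodes 0 and 1, so they are in parallel and share one voltage V; the full source current 5 A splits among them.
1/R_par = 1/110 + 1/2.4 + 1/12 = 0.5091 S  =>  R_par = 1.964 Ω
V = I × R_par = 5 × 1.964 = 9.821 V
I_R1 = V/R1 = 9.821/110 = 0.08929 A

Final answer: 0.08929 A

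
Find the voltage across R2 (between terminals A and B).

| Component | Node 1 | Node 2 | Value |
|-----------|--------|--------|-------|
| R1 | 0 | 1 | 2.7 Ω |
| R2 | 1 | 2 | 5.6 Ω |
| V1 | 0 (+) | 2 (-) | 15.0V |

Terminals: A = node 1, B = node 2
R1 and R2 are in series across V1 (node 0 → node 1 → node 2), and the output A–B is taken across R2, so this is a voltage divider.
Series current: I = V1/(R1 + R2) = 15/(2.7 + 5.6) = 15/8.3 = 1.807 A
V_R2 = I × R2 = V1 × R2/(R1 + R2) = 15 × 5.6/8.3 = 10.12 V

Final answer: 10.12 V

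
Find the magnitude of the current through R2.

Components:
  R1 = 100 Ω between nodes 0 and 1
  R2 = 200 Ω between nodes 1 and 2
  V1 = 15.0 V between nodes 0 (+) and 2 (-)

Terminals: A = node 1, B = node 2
Nodal analysis, taking node 2 as the 0 V reference.
Source V1 fixes V_0 = 15 V.
KCL at each unknown node (sum of currents leaving = 0; resistances in Ω):
  Node 1: (V_1 - 15)/100 + (V_1 - 0)/200 = 0
Collecting terms: 0.015 × V_1 = 0.15  =>  V_1 = 10 V
I_R2 = (V_1 - V_2)/R2 = (10 - 0)/200 = 0.05 A
|I_R2| = 0.05 A

Final answer: |I_R2| = 0.05 A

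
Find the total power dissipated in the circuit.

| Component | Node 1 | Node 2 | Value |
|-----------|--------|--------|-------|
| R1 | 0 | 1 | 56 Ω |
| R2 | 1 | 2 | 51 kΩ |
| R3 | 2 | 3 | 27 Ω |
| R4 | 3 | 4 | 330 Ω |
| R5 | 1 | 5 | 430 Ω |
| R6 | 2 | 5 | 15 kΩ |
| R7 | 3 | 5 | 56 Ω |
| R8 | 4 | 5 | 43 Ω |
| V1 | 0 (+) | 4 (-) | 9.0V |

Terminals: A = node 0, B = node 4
Nodal analysis, taking node 4 as the 0 V reference.
Source V1 fixes V_0 = 9 V.
KCL at each unknown node (sum of currents leaving = 0; resistances in Ω):
  Node 1: (V_1 - 9)/56 + (V_1 - V_2)/51000 + (V_1 - V_5)/430 = 0
  Node 2: (V_2 - V_1)/51000 + (V_2 - V_3)/27 + (V_2 - V_5)/15000 = 0
  Node 3: (V_3 - V_2)/27 + (V_3 - 0)/330 + (V_3 - V_5)/56 = 0
  Node 5: (V_5 - V_1)/430 + (V_5 - V_2)/15000 + (V_5 - V_3)/56 + (V_5 - 0)/43 = 0
Collecting terms (coefficients in siemens):
  0.0202·V_1 - 0.00001961·V_2 - 0.002326·V_5 = 0.1607
  0.03712·V_2 - 0.00001961·V_1 - 0.03704·V_3 - 0.00006667·V_5 = 0
  0.05792·V_3 - 0.03704·V_2 - 0.01786·V_5 = 0
  0.04351·V_5 - 0.002326·V_1 - 0.00006667·V_2 - 0.01786·V_3 = 0
Solving these 4 simultaneous equations (Gaussian elimination) gives:
  V_1 = 8.033 V, V_2 = 0.582 V, V_3 = 0.5779 V, V_5 = 0.6675 V
Power in each resistor, P = (ΔV)²/R:
  P_R1 = (9 - 8.033)²/56 = 0.01671 W
  P_R2 = (8.033 - 0.582)²/51000 = 0.001088 W
  P_R3 = (0.582 - 0.5779)²/27 = 0.0000006221 W
  P_R4 = (0.5779 - 0)²/330 = 0.001012 W
  P_R5 = (8.033 - 0.6675)²/430 = 0.1262 W
  P_R6 = (0.582 - 0.6675)²/15000 = 0.000000487 W
  P_R7 = (0.5779 - 0.6675)²/56 = 0.0001433 W
  P_R8 = (0 - 0.6675)²/43 = 0.01036 W
P_total = P_R1 + P_R2 + P_R3 + P_R4 + P_R5 + P_R6 + P_R7 + P_R8 = 0.1555 W

Final answer: 0.1555 W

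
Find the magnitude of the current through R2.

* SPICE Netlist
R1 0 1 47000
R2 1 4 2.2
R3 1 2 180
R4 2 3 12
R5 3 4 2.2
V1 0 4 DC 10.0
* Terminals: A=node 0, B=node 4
Nodal analysis, taking node 4 as the 0 V reference.
Source V1 fixes V_0 = 10 V.
KCL at each unknown node (sum of currents leaving = 0; resistances in Ω):
  Node 1: (V_1 - 10)/47000 + (V_1 - 0)/2.2 + (V_1 - V_2)/180 = 0
  Node 2: (V_2 - V_1)/180 + (V_2 - V_3)/12 = 0
  Node 3: (V_3 - V_2)/12 + (V_3 - 0)/2.2 = 0
Collecting terms (coefficients in siemens):
  0.4601·V_1 - 0.005556·V_2 = 0.0002128
  0.08889·V_2 - 0.005556·V_1 - 0.08333·V_3 = 0
  0.5379·V_3 - 0.08333·V_2 = 0
Solving these 3 simultaneous equations (Gaussian elimination) gives:
  V_1 = 0.0004628 V, V_2 = 0.00003384 V, V_3 = 0.000005243 V
I_R2 = (V_1 - V_4)/R2 = (0.0004628 - 0)/2.2 = 0.0002104 A
|I_R2| = 0.0002104 A

Final answer: |I_R2| = 0.0002104 A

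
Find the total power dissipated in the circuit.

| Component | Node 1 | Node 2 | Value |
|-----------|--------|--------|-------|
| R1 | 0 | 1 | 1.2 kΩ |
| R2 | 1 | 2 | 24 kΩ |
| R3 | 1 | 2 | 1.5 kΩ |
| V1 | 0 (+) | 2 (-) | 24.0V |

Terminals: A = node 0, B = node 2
Nodal analysis, taking node 2 as the 0 V reference.
Source V1 fixes V_0 = 24 V.
KCL at each unknown node (sum of currents leaving = 0; resistances in Ω):
  Node 1: (V_1 - 24)/1200 + (V_1 - 0)/24000 + (V_1 - 0)/1500 = 0
Collecting terms: 0.001542 × V_1 = 0.02  =>  V_1 = 12.97 V
Power in each resistor, P = (ΔV)²/R:
  P_R1 = (24 - 12.97)²/1200 = 0.1013 W
  P_R2 = (12.97 - 0)²/24000 = 0.007012 W
  P_R3 = (12.97 - 0)²/1500 = 0.1122 W
P_total = P_R1 + P_R2 + P_R3 = 0.2205 W

Final answer: 0.2205 W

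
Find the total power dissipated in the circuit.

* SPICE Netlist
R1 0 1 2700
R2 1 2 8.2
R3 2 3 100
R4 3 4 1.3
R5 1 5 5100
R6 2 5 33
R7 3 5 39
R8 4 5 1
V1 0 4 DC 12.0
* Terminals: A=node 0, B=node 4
Nodal analysis, taking node 4 as the 0 V reference.
Source V1 fixes V_0 = 12 V.
KCL at each unknown node (sum of currents leaving = 0; resistances in Ω):
  Node 1: (V_1 - 12)/2700 + (V_1 - V_2)/8.2 + (V_1 - V_5)/5100 = 0
  Node 2: (V_2 - V_1)/8.2 + (V_2 - V_3)/100 + (V_2 - V_5)/33 = 0
  Node 3: (V_3 - V_2)/100 + (V_3 - 0)/1.3 + (V_3 - V_5)/39 = 0
  Node 5: (V_5 - V_1)/5100 + (V_5 - V_2)/33 + (V_5 - V_3)/39 + (V_5 - 0)/1 = 0
Collecting terms (coefficients in siemens):
  0.1225·V_1 - 0.122·V_2 - 0.0001961·V_5 = 0.004444
  0.1623·V_2 - 0.122·V_1 - 0.01·V_3 - 0.0303·V_5 = 0
  0.8049·V_3 - 0.01·V_2 - 0.02564·V_5 = 0
  1.056·V_5 - 0.0001961·V_1 - 0.0303·V_2 - 0.02564·V_3 = 0
Solving these 4 simultaneous equations (Gaussian elimination) gives:
  V_1 = 0.1468 V, V_2 = 0.111 V, V_3 = 0.001483 V, V_5 = 0.003249 V
Power in each resistor, P = (ΔV)²/R:
  P_R1 = (12 - 0.1468)²/2700 = 0.05204 W
  P_R2 = (0.1468 - 0.111)²/8.2 = 0.000156 W
  P_R3 = (0.111 - 0.001483)²/100 = 0.00012 W
  P_R4 = (0.001483 - 0)²/1.3 = 0.000001692 W
  P_R5 = (0.1468 - 0.003249)²/5100 = 0.000004041 W
  P_R6 = (0.111 - 0.003249)²/33 = 0.0003521 W
  P_R7 = (0.001483 - 0.003249)²/39 = 0.00000007998 W
  P_R8 = (0 - 0.003249)²/1 = 0.00001056 W
P_total = P_R1 + P_R2 + P_R3 + P_R4 + P_R5 + P_R6 + P_R7 + P_R8 = 0.05268 W

Final answer: 0.05268 W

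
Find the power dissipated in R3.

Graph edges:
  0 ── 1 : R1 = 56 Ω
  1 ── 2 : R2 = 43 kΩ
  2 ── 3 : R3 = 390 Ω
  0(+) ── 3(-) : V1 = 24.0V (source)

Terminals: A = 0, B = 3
Nodal analysis, taking node 3 as the 0 V reference.
Source V1 fixes V_0 = 24 V.
KCL at each unknown node (sum of currents leaving = 0; resistances in Ω):
  Node 1: (V_1 - 24)/56 + (V_1 - V_2)/43000 = 0
  Node 2: (V_2 - V_1)/43000 + (V_2 - 0)/390 = 0
Collecting terms (coefficients in siemens):
  0.01788·V_1 - 0.00002326·V_2 = 0.4286
  0.002587·V_2 - 0.00002326·V_1 = 0
Determinant D = (0.01788)(0.002587) - (-0.00002326)(-0.00002326) = 0.00004626
V_1 = [(0.4286)(0.002587) - (-0.00002326)(0)]/D = 23.97 V
V_2 = [(0.01788)(0) - (0.4286)(-0.00002326)]/D = 0.2154 V
I_R3 = (V_2 - V_3)/R3 = (0.2154 - 0)/390 = 0.0005524 A
P_R3 = I_R3² × R3 = (0.0005524)² × 390 = 0.000119 W

Final answer: 0.000119 W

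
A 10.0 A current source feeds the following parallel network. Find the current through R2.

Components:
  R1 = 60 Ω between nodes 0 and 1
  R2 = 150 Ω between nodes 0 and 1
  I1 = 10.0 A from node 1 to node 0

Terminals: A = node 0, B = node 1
All resistors sit directly between nodes 0 and 1, so they are in parallel and share one voltage V; the full source current 10 A splits among them.
1/R_par = 1/60 + 1/150 = 0.02333 S  =>  R_par = 42.86 Ω
V = I × R_par = 10 × 42.86 = 428.6 V
I_R2 = V/R2 = 428.6/150 = 2.857 A

Final answer: 2.857 A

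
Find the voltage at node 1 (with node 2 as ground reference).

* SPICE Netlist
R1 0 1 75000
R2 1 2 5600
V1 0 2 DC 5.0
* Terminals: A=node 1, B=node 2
Nodal analysis, taking node 2 as the 0 V reference.
Source V1 fixes V_0 = 5 V.
KCL at each unknown node (sum of currents leaving = 0; resistances in Ω):
  Node 1: (V_1 - 5)/75000 + (V_1 - 0)/5600 = 0
Collecting terms: 0.0001919 × V_1 = 0.00006667  =>  V_1 = 0.3474 V
The requested potential is V_1 = 0.3474 V.

Final answer: V_1 = 0.3474 V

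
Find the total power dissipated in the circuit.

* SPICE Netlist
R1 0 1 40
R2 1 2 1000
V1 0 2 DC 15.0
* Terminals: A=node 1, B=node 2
Nodal analysis, taking node 2 as the 0 V reference.
Source V1 fixes V_0 = 15 V.
KCL at each unknown node (sum of currents leaving = 0; resistances in Ω):
  Node 1: (V_1 - 15)/40 + (V_1 - 0)/1000 = 0
Collecting terms: 0.026 × V_1 = 0.375  =>  V_1 = 14.42 V
Power in each resistor, P = (ΔV)²/R:
  P_R1 = (15 - 14.42)²/40 = 0.008321 W
  P_R2 = (14.42 - 0)²/1000 = 0.208 W
P_total = P_R1 + P_R2 = 0.2163 W

Final answer: 0.2163 W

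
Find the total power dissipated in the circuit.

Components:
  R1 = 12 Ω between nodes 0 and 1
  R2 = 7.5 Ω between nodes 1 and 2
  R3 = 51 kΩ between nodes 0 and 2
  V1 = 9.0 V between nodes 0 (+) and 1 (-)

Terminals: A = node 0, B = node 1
Nodal analysis, taking node 1 as the 0 V reference.
Source V1 fixes V_0 = 9 V.
KCL at each unknown node (sum of currents leaving = 0; resistances in Ω):
  Node 2: (V_2 - 0)/7.5 + (V_2 - 9)/51000 = 0
Collecting terms: 0.1334 × V_2 = 0.0001765  =>  V_2 = 0.001323 V
Power in each resistor, P = (ΔV)²/R:
  P_R1 = (9 - 0)²/12 = 6.75 W
  P_R2 = (0 - 0.001323)²/7.5 = 0.0000002335 W
  P_R3 = (9 - 0.001323)²/51000 = 0.001588 W
P_total = P_R1 + P_R2 + P_R3 = 6.752 W

Final answer: 6.752 W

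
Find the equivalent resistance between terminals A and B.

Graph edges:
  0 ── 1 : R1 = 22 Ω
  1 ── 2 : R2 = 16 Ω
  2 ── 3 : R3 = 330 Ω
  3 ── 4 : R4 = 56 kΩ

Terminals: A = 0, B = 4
Reduce the network between node 0 (A) and node 4 (B) by series/parallel combination:
  Rs1 = R1 + R2 (series, joined only at node 1) = 22 + 16 = 38 Ω
  Rs2 = R3 + Rs1 (series, joined only at node 2) = 330 + 38 = 368 Ω
  Rs3 = R4 + Rs2 (series, joined only at node 3) = 56000 + 368 = 56370 Ω
R_eq = 56.37 kΩ

Final answer: 56.37 kΩ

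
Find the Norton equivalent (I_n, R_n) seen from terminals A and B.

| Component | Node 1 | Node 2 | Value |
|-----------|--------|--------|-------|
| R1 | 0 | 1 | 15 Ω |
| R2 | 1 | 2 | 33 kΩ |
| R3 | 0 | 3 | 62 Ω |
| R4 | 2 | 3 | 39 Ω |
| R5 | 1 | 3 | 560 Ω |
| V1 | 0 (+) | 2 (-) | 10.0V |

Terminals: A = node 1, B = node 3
Find the Thévenin equivalent first; then I_n = V_th/R_th and R_n = R_th.
Step 1 — V_th is the open-circuit voltage V_A - V_B (nothing connected across the terminals).
Nodal analysis, taking node 2 as the 0 V reference.
Source V1 fixes V_0 = 10 V.
KCL at each unknown node (sum of currents leaving = 0; resistances in Ω):
  Node 1: (V_1 - 10)/15 + (V_1 - 0)/33000 + (V_1 - V_3)/560 = 0
  Node 3: (V_3 - 10)/62 + (V_3 - 0)/39 + (V_3 - V_1)/560 = 0
Collecting terms (coefficients in siemens):
  0.06848·V_1 - 0.001786·V_3 = 0.6667
  0.04356·V_3 - 0.001786·V_1 = 0.1613
Determinant D = (0.06848)(0.04356) - (-0.001786)(-0.001786) = 0.00298
V_1 = [(0.6667)(0.04356) - (-0.001786)(0.1613)]/D = 9.842 V
V_3 = [(0.06848)(0.1613) - (0.6667)(-0.001786)]/D = 4.107 V
V_th = V_1 - V_3 = 9.842 - 4.107 = 5.735 V
Step 2 — R_th: zero the source — replace V1 by a short circuit (node 2 merges into node 0) — and find the resistance seen between A (node 1) and B (node 3).
Reduce the network between node 1 (A) and node 3 (B) by series/parallel combination:
  Rp1 = R1 ‖ R2 (parallel, both between nodes 0 and 1) = 1/(1/15 + 1/33000) = 14.99 Ω
  Rp2 = R3 ‖ R4 (parallel, both between nodes 0 and 3) = 1/(1/62 + 1/39) = 23.94 Ω
  Rs1 = Rp1 + Rp2 (series, joined only at node 0) = 14.99 + 23.94 = 38.93 Ω
  Rp3 = R5 ‖ Rs1 (parallel, both between nodes 1 and 3) = 1/(1/560 + 1/38.93) = 36.4 Ω
R_th = 36.4 Ω
I_n = V_th/R_th = 5.735/36.4 = 0.1576 A, and R_n = R_th = 36.4 Ω

Final answer: I_n = 0.1576 A, R_n = 36.4 Ω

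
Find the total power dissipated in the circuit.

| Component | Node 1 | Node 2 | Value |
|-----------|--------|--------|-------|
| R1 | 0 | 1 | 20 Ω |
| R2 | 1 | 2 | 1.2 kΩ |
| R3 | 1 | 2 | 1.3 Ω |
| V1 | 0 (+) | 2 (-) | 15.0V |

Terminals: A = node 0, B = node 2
Nodal analysis, taking node 2 as the 0 V reference.
Source V1 fixes V_0 = 15 V.
KCL at each unknown node (sum of currents leaving = 0; resistances in Ω):
  Node 1: (V_1 - 15)/20 + (V_1 - 0)/1200 + (V_1 - 0)/1.3 = 0
Collecting terms: 0.8201 × V_1 = 0.75  =>  V_1 = 0.9146 V
Power in each resistor, P = (ΔV)²/R:
  P_R1 = (15 - 0.9146)²/20 = 9.92 W
  P_R2 = (0.9146 - 0)²/1200 = 0.000697 W
  P_R3 = (0.9146 - 0)²/1.3 = 0.6434 W
P_total = P_R1 + P_R2 + P_R3 = 10.56 W

Final answer: 10.56 W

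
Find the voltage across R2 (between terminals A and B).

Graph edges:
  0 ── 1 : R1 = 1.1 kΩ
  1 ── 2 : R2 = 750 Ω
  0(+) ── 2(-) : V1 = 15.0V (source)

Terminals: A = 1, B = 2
R1 and R2 are in series across V1 (node 0 → node 1 → node 2), and the output A–B is taken across R2, so this is a voltage divider.
Series current: I = V1/(R1 + R2) = 15/(1100 + 750) = 15/1850 = 0.008108 A
V_R2 = I × R2 = V1 × R2/(R1 + R2) = 15 × 750/1850 = 6.081 V

Final answer: 6.081 V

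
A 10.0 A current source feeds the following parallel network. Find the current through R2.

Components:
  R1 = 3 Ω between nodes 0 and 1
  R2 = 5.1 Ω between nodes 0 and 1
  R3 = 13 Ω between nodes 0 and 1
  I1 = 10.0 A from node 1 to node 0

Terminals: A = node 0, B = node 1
All resistors sit directly between nodes 0 and 1, so they are in parallel and share one voltage V; the full source current 10 A splits among them.
1/R_par = 1/3 + 1/5.1 + 1/13 = 0.6063 S  =>  R_par = 1.649 Ω
V = I × R_par = 10 × 1.649 = 16.49 V
I_R2 = V/R2 = 16.49/5.1 = 3.234 A

Final answer: 3.234 A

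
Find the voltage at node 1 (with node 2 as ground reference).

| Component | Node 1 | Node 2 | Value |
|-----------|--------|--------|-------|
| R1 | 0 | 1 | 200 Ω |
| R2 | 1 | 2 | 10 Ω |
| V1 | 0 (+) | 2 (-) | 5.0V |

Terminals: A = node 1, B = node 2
Nodal analysis, taking node 2 as the 0 V reference.
Source V1 fixes V_0 = 5 V.
KCL at each unknown node (sum of currents leaving = 0; resistances in Ω):
  Node 1: (V_1 - 5)/200 + (V_1 - 0)/10 = 0
Collecting terms: 0.105 × V_1 = 0.025  =>  V_1 = 0.2381 V
The requested potential is V_1 = 0.2381 V.

Final answer: V_1 = 0.2381 V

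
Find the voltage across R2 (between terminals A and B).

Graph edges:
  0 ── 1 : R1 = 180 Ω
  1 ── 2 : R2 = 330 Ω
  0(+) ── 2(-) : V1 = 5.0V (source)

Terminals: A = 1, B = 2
R1 and R2 are in series across V1 (node 0 → node 1 → node 2), and the output A–B is taken across R2, so this is a voltage divider.
Series current: I = V1/(R1 + R2) = 5/(180 + 330) = 5/510 = 0.009804 A
V_R2 = I × R2 = V1 × R2/(R1 + R2) = 5 × 330/510 = 3.235 V

Final answer: 3.235 V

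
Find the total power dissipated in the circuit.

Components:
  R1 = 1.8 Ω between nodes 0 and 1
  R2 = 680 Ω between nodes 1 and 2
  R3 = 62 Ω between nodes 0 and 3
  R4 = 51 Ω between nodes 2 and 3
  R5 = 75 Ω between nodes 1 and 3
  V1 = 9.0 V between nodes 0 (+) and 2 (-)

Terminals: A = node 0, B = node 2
Nodal analysis, taking node 2 as the 0 V reference.
Source V1 fixes V_0 = 9 V.
KCL at each unknown node (sum of currents leaving = 0; resistances in Ω):
  Node 1: (V_1 - 9)/1.8 + (V_1 - 0)/680 + (V_1 - V_3)/75 = 0
  Node 3: (V_3 - 9)/62 + (V_3 - 0)/51 + (V_3 - V_1)/75 = 0
Collecting terms (coefficients in siemens):
  0.5704·V_1 - 0.01333·V_3 = 5
  0.04907·V_3 - 0.01333·V_1 = 0.1452
Determinant D = (0.5704)(0.04907) - (-0.01333)(-0.01333) = 0.02781
V_1 = [(5)(0.04907) - (-0.01333)(0.1452)]/D = 8.892 V
V_3 = [(0.5704)(0.1452) - (5)(-0.01333)]/D = 5.374 V
Power in each resistor, P = (ΔV)²/R:
  P_R1 = (9 - 8.892)²/1.8 = 0.006475 W
  P_R2 = (8.892 - 0)²/680 = 0.1163 W
  P_R3 = (9 - 5.374)²/62 = 0.212 W
  P_R4 = (0 - 5.374)²/51 = 0.5664 W
  P_R5 = (8.892 - 5.374)²/75 = 0.165 W
P_total = P_R1 + P_R2 + P_R3 + P_R4 + P_R5 = 1.066 W

Final answer: 1.066 W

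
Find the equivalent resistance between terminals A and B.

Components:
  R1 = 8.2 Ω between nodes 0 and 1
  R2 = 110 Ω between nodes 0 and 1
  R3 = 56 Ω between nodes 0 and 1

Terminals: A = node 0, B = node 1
Reduce the network between node 0 (A) and node 1 (B) by series/parallel combination:
  Rp1 = R1 ‖ R2 ‖ R3 (parallel, all between nodes 0 and 1) = 1/(1/8.2 + 1/110 + 1/56) = 6.716 Ω
R_eq = 6.716 Ω

Final answer: 6.716 Ω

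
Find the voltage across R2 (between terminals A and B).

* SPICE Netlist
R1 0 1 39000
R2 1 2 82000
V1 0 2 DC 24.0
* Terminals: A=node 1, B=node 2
R1 and R2 are in series across V1 (node 0 → node 1 → node 2), and the output A–B is taken across R2, so this is a voltage divider.
Series current: I = V1/(R1 + R2) = 24/(39000 + 82000) = 24/121000 = 0.0001983 A
V_R2 = I × R2 = V1 × R2/(R1 + R2) = 24 × 82000/121000 = 16.26 V

Final answer: 16.26 V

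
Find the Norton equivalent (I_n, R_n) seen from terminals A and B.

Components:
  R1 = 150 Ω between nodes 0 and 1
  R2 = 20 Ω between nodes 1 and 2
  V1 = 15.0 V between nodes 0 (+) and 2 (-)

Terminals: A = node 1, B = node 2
Find the Thévenin equivalent first; then I_n = V_th/R_th and R_n = R_th.
Step 1 — V_th is the open-circuit voltage V_A - V_B (nothing connected across the terminals).
Nodal analysis, taking node 2 as the 0 V reference.
Source V1 fixes V_0 = 15 V.
KCL at each unknown node (sum of currents leaving = 0; resistances in Ω):
  Node 1: (V_1 - 15)/150 + (V_1 - 0)/20 = 0
Collecting terms: 0.05667 × V_1 = 0.1  =>  V_1 = 1.765 V
V_th = V_1 - V_2 = 1.765 - 0 = 1.765 V
Step 2 — R_th: zero the source — replace V1 by a short circuit (node 2 merges into node 0) — and find the resistance seen between A (node 1) and B (node 0).
Reduce the network between node 1 (A) and node 0 (B) by series/parallel combination:
  Rp1 = R1 ‖ R2 (parallel, both between nodes 0 and 1) = 1/(1/150 + 1/20) = 17.65 Ω
R_th = 17.65 Ω
I_n = V_th/R_th = 1.765/17.65 = 0.1 A, and R_n = R_th = 17.65 Ω

Final answer: I_n = 0.1 A, R_n = 17.65 Ω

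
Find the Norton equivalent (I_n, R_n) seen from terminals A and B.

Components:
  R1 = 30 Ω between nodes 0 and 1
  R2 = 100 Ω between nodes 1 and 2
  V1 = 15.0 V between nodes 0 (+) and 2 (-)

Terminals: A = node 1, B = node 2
Find the Thévenin equivalent first; then I_n = V_th/R_th and R_n = R_th.
Step 1 — V_th is the open-circuit voltage V_A - V_B (nothing connected across the terminals).
Nodal analysis, taking node 2 as the 0 V reference.
Source V1 fixes V_0 = 15 V.
KCL at each unknown node (sum of currents leaving = 0; resistances in Ω):
  Node 1: (V_1 - 15)/30 + (V_1 - 0)/100 = 0
Collecting terms: 0.04333 × V_1 = 0.5  =>  V_1 = 11.54 V
V_th = V_1 - V_2 = 11.54 - 0 = 11.54 V
Step 2 — R_th: zero the source — replace V1 by a short circuit (node 2 merges into node 0) — and find the resistance seen between A (node 1) and B (node 0).
Reduce the network between node 1 (A) and node 0 (B) by series/parallel combination:
  Rp1 = R1 ‖ R2 (parallel, both between nodes 0 and 1) = 1/(1/30 + 1/100) = 23.08 Ω
R_th = 23.08 Ω
I_n = V_th/R_th = 11.54/23.08 = 0.5 A, and R_n = R_th = 23.08 Ω

Final answer: I_n = 0.5 A, R_n = 23.08 Ω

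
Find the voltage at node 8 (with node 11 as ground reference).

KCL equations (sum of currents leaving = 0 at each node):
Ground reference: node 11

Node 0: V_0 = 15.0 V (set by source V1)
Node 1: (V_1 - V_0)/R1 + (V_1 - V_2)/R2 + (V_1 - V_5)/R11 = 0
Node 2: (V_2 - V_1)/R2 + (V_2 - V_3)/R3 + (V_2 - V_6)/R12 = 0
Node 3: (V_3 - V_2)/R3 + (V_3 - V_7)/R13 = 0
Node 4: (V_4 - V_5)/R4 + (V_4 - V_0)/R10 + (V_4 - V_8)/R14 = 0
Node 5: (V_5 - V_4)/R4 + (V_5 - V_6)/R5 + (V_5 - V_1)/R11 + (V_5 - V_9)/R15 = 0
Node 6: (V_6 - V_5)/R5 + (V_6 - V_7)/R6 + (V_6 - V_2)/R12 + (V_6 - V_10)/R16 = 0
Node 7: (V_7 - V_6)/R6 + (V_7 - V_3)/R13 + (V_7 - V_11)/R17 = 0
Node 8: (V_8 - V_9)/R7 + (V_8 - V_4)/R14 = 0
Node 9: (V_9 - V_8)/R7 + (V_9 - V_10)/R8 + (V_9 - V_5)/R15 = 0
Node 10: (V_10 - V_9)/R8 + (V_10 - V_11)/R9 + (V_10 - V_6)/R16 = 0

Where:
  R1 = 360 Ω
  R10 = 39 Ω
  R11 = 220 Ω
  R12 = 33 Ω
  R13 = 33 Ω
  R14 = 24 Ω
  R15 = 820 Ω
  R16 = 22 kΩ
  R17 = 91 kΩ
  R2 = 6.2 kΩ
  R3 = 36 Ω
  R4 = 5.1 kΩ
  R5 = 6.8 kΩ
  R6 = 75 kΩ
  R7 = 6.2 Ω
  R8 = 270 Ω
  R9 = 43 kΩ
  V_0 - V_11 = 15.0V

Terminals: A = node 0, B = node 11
Nodal analysis, taking node 11 as the 0 V reference.
Source V1 fixes V_0 = 15 V.
KCL at each unknown node (sum of currents leaving = 0; resistances in Ω):
  Node 1: (V_1 - 15)/360 + (V_1 - V_2)/6200 + (V_1 - V_5)/220 = 0
  Node 2: (V_2 - V_1)/6200 + (V_2 - V_3)/36 + (V_2 - V_6)/33 = 0
  Node 3: (V_3 - V_2)/36 + (V_3 - V_7)/33 = 0
  Node 4: (V_4 - V_5)/5100 + (V_4 - 15)/39 + (V_4 - V_8)/24 = 0
  Node 5: (V_5 - V_4)/5100 + (V_5 - V_6)/6800 + (V_5 - V_1)/220 + (V_5 - V_9)/820 = 0
  Node 6: (V_6 - V_5)/6800 + (V_6 - V_7)/75000 + (V_6 - V_2)/33 + (V_6 - V_10)/22000 = 0
  Node 7: (V_7 - V_6)/75000 + (V_7 - V_3)/33 + (V_7 - 0)/91000 = 0
  Node 8: (V_8 - V_9)/6.2 + (V_8 - V_4)/24 = 0
  Node 9: (V_9 - V_8)/6.2 + (V_9 - V_10)/270 + (V_9 - V_5)/820 = 0
  Node 10: (V_10 - V_9)/270 + (V_10 - 0)/43000 + (V_10 - V_6)/22000 = 0
Collecting terms (coefficients in siemens):
  0.007485·V_1 - 0.0001613·V_2 - 0.004545·V_5 = 0.04167
  0.05824·V_2 - 0.0001613·V_1 - 0.02778·V_3 - 0.0303·V_6 = 0
  0.05808·V_3 - 0.02778·V_2 - 0.0303·V_7 = 0
  0.0675·V_4 - 0.0001961·V_5 - 0.04167·V_8 = 0.3846
  0.006108·V_5 - 0.004545·V_1 - 0.0001961·V_4 - 0.0001471·V_6 - 0.00122·V_9 = 0
  0.03051·V_6 - 0.0303·V_2 - 0.0001471·V_5 - 0.00001333·V_7 - 0.00004545·V_10 = 0
  0.03033·V_7 - 0.0303·V_3 - 0.00001333·V_6 = 0
  0.203·V_8 - 0.04167·V_4 - 0.1613·V_9 = 0
  0.1662·V_9 - 0.00122·V_5 - 0.1613·V_8 - 0.003704·V_10 = 0
  0.003772·V_10 - 0.00004545·V_6 - 0.003704·V_9 = 0
Solving these 10 simultaneous equations (Gaussian elimination) gives:
  V_1 = 14.96 V, V_2 = 14.49 V, V_3 = 14.49 V, V_4 = 14.98 V
  V_5 = 14.95 V, V_6 = 14.5 V, V_7 = 14.48 V, V_8 = 14.98 V
  V_9 = 14.97 V, V_10 = 14.87 V
The requested potential is V_8 = 14.98 V.

Final answer: V_8 = 14.98 V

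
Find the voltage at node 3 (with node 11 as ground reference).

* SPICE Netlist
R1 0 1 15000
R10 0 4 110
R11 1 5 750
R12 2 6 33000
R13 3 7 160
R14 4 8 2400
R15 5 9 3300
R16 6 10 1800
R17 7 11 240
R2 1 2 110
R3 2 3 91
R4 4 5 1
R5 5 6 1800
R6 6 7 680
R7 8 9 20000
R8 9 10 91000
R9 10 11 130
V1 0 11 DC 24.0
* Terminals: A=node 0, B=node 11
Nodal analysis, taking node 11 as the 0 V reference.
Source V1 fixes V_0 = 24 V.
KCL at each unknown node (sum of currents leaving = 0; resistances in Ω):
  Node 1: (V_1 - 24)/15000 + (V_1 - V_2)/110 + (V_1 - V_5)/750 = 0
  Node 2: (V_2 - V_1)/110 + (V_2 - V_3)/91 + (V_2 - V_6)/33000 = 0
  Node 3: (V_3 - V_2)/91 + (V_3 - V_7)/160 = 0
  Node 4: (V_4 - V_5)/1 + (V_4 - 24)/110 + (V_4 - V_8)/2400 = 0
  Node 5: (V_5 - V_4)/1 + (V_5 - V_6)/1800 + (V_5 - V_1)/750 + (V_5 - V_9)/3300 = 0
  Node 6: (V_6 - V_5)/1800 + (V_6 - V_7)/680 + (V_6 - V_2)/33000 + (V_6 - V_10)/1800 = 0
  Node 7: (V_7 - V_6)/680 + (V_7 - V_3)/160 + (V_7 - 0)/240 = 0
  Node 8: (V_8 - V_9)/20000 + (V_8 - V_4)/2400 = 0
  Node 9: (V_9 - V_8)/20000 + (V_9 - V_10)/91000 + (V_9 - V_5)/3300 = 0
  Node 10: (V_10 - V_9)/91000 + (V_10 - 0)/130 + (V_10 - V_6)/1800 = 0
Collecting terms (coefficients in siemens):
  0.01049·V_1 - 0.009091·V_2 - 0.001333·V_5 = 0.0016
  0.02011·V_2 - 0.009091·V_1 - 0.01099·V_3 - 0.0000303·V_6 = 0
  0.01724·V_3 - 0.01099·V_2 - 0.00625·V_7 = 0
  1.01·V_4 - 1·V_5 - 0.0004167·V_8 = 0.2182
  1.002·V_5 - 0.001333·V_1 - 1·V_4 - 0.0005556·V_6 - 0.000303·V_9 = 0
  0.002612·V_6 - 0.0000303·V_2 - 0.0005556·V_5 - 0.001471·V_7 - 0.0005556·V_10 = 0
  0.01189·V_7 - 0.00625·V_3 - 0.001471·V_6 = 0
  0.0004667·V_8 - 0.0004167·V_4 - 0.00005·V_9 = 0
  0.000364·V_9 - 0.000303·V_5 - 0.00005·V_8 - 0.00001099·V_10 = 0
  0.008259·V_10 - 0.0005556·V_6 - 0.00001099·V_9 = 0
Solving these 10 simultaneous equations (Gaussian elimination) gives:
  V_1 = 10.38 V, V_2 = 8.649 V, V_3 = 7.224 V, V_4 = 21.49 V
  V_5 = 21.47 V, V_6 = 7.435 V, V_7 = 4.718 V, V_8 = 21.42 V
  V_9 = 20.83 V, V_10 = 0.5278 V
The requested potential is V_3 = 7.224 V.

Final answer: V_3 = 7.224 V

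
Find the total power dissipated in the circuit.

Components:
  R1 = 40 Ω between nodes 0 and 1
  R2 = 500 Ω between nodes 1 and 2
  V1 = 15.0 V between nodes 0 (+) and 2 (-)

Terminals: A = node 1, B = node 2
Nodal analysis, taking node 2 as the 0 V reference.
Source V1 fixes V_0 = 15 V.
KCL at each unknown node (sum of currents leaving = 0; resistances in Ω):
  Node 1: (V_1 - 15)/40 + (V_1 - 0)/500 = 0
Collecting terms: 0.027 × V_1 = 0.375  =>  V_1 = 13.89 V
Power in each resistor, P = (ΔV)²/R:
  P_R1 = (15 - 13.89)²/40 = 0.03086 W
  P_R2 = (13.89 - 0)²/500 = 0.3858 W
P_total = P_R1 + P_R2 = 0.4167 W

Final answer: 0.4167 W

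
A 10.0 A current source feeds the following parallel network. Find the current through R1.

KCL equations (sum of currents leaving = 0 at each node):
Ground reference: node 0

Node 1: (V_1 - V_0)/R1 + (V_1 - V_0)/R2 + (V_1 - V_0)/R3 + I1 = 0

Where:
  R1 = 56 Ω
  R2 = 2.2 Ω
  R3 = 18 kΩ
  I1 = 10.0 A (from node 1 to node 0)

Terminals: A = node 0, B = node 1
All resistors sit directly between nodes 0 and 1, so they are in parallel and share one voltage V; the full source current 10 A splits among them.
1/R_par = 1/56 + 1/2.2 + 1/18000 = 0.4725 S  =>  R_par = 2.117 Ω
V = I × R_par = 10 × 2.117 = 21.17 V
I_R1 = V/R1 = 21.17/56 = 0.378 A

Final answer: 0.378 A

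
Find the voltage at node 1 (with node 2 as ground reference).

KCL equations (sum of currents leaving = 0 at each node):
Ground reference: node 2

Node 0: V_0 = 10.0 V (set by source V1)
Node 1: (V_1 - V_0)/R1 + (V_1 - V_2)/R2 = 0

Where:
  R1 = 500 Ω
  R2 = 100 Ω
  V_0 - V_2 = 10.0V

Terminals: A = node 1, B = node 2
Nodal analysis, taking node 2 as the 0 V reference.
Source V1 fixes V_0 = 10 V.
KCL at each unknown node (sum of currents leaving = 0; resistances in Ω):
  Node 1: (V_1 - 10)/500 + (V_1 - 0)/100 = 0
Collecting terms: 0.012 × V_1 = 0.02  =>  V_1 = 1.667 V
The requested potential is V_1 = 1.667 V.

Final answer: V_1 = 1.667 V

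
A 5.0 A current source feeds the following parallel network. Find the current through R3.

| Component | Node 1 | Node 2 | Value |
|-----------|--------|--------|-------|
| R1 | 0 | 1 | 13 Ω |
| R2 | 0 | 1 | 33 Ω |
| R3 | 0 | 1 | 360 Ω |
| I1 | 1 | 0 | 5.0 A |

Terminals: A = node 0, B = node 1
All resistors sit directly between nodes 0 and 1, so they are in parallel and share one voltage V; the full source current 5 A splits among them.
1/R_par = 1/13 + 1/33 + 1/360 = 0.11 S  =>  R_par = 9.091 Ω
V = I × R_par = 5 × 9.091 = 45.45 V
I_R3 = V/R3 = 45.45/360 = 0.1263 A

Final answer: 0.1263 A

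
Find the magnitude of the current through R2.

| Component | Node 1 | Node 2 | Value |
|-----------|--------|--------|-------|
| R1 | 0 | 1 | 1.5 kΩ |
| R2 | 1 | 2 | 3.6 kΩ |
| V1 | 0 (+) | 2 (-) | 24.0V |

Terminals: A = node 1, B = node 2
Nodal analysis, taking node 2 as the 0 V reference.
Source V1 fixes V_0 = 24 V.
KCL at each unknown node (sum of currents leaving = 0; resistances in Ω):
  Node 1: (V_1 - 24)/1500 + (V_1 - 0)/3600 = 0
Collecting terms: 0.0009444 × V_1 = 0.016  =>  V_1 = 16.94 V
I_R2 = (V_1 - V_2)/R2 = (16.94 - 0)/3600 = 0.004706 A
|I_R2| = 0.004706 A

Final answer: |I_R2| = 0.004706 A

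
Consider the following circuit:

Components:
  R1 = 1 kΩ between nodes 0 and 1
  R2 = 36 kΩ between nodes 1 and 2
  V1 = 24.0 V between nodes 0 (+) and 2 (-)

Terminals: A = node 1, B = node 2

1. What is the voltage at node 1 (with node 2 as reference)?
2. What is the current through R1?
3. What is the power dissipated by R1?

Nodal analysis, taking node 2 as the 0 V reference.
Source V1 fixes V_0 = 24 V.
KCL at each unknown node (sum of currents leaving = 0; resistances in Ω):
  Node 1: (V_1 - 24)/1000 + (V_1 - 0)/36000 = 0
Collecting terms: 0.001028 × V_1 = 0.024  =>  V_1 = 23.35 V
Part 1:
  Read off the nodal solution: V_1 = 23.35 V
Part 2:
  I_R1 = (V_0 - V_1)/R1 = (24 - 23.35)/1000 = 0.0006486 A
  Magnitude: I_R1 = 0.0006486 A
Part 3:
  I_R1 = (V_0 - V_1)/R1 = (24 - 23.35)/1000 = 0.0006486 A
  P_R1 = I_R1² × R1 = (0.0006486)² × 1000 = 0.0004207 W

Final answers:
1. V_1 = 23.35 V
2. I_R1 = 0.0006486 A
3. P_R1 = 0.0004207 W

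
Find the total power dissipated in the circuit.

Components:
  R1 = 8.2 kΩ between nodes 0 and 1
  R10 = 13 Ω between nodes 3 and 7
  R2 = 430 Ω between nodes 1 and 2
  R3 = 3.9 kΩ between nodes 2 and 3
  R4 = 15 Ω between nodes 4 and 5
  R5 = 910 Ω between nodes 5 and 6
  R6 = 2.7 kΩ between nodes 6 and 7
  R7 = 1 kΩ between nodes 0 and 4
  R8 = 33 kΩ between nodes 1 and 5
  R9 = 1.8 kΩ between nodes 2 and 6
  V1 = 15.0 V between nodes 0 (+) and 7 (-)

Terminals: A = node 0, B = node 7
Nodal analysis, taking node 7 as the 0 V reference.
Source V1 fixes V_0 = 15 V.
KCL at each unknown node (sum of currents leaving = 0; resistances in Ω):
  Node 1: (V_1 - 15)/8200 + (V_1 - V_2)/430 + (V_1 - V_5)/33000 = 0
  Node 2: (V_2 - V_1)/430 + (V_2 - V_3)/3900 + (V_2 - V_6)/1800 = 0
  Node 3: (V_3 - V_2)/3900 + (V_3 - 0)/13 = 0
  Node 4: (V_4 - V_5)/15 + (V_4 - 15)/1000 = 0
  Node 5: (V_5 - V_4)/15 + (V_5 - V_6)/910 + (V_5 - V_1)/33000 = 0
  Node 6: (V_6 - V_5)/910 + (V_6 - 0)/2700 + (V_6 - V_2)/1800 = 0
Collecting terms (coefficients in siemens):
  0.002478·V_1 - 0.002326·V_2 - 0.0000303·V_5 = 0.001829
  0.003138·V_2 - 0.002326·V_1 - 0.0002564·V_3 - 0.0005556·V_6 = 0
  0.07718·V_3 - 0.0002564·V_2 = 0
  0.06767·V_4 - 0.06667·V_5 = 0.015
  0.0678·V_5 - 0.0000303·V_1 - 0.06667·V_4 - 0.001099·V_6 = 0
  0.002025·V_6 - 0.0005556·V_2 - 0.001099·V_5 = 0
Solving these 6 simultaneous equations (Gaussian elimination) gives:
  V_1 = 7.221 V, V_2 = 6.761 V, V_3 = 0.02246 V, V_4 = 11.28 V
  V_5 = 11.22 V, V_6 = 7.945 V
Power in each resistor, P = (ΔV)²/R:
  P_R1 = (15 - 7.221)²/8200 = 0.007379 W
  P_R2 = (7.221 - 6.761)²/430 = 0.0004922 W
  P_R3 = (6.761 - 0.02246)²/3900 = 0.01164 W
  P_R4 = (11.28 - 11.22)²/15 = 0.0002078 W
  P_R5 = (11.22 - 7.945)²/910 = 0.0118 W
  P_R6 = (7.945 - 0)²/2700 = 0.02338 W
  P_R7 = (15 - 11.28)²/1000 = 0.01385 W
  P_R8 = (7.221 - 11.22)²/33000 = 0.0004851 W
  P_R9 = (6.761 - 7.945)²/1800 = 0.0007793 W
  P_R10 = (0.02246 - 0)²/13 = 0.00003881 W
P_total = P_R1 + P_R2 + P_R3 + P_R4 + P_R5 + P_R6 + P_R7 + P_R8 + P_R9 + P_R10 = 0.07006 W

Final answer: 0.07006 W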